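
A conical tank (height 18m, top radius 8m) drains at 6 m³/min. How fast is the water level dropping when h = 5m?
243/(200π) ≈ 0.3867 m/min

r/h = 8/18, so r = (4/9)h
V = (1/3)πr²h = (1/3)π((4/9)h)²h = (16/243)πh³
dV/dh = (16/81)πh²
dh/dt = (dV/dt)/(dV/dh) = -6/((16/81)π·5²) = -243/(200π) m/min
The level is dropping at 243/(200π) ≈ 0.3867 m/min.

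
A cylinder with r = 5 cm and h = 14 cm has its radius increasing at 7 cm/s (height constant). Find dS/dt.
336π cm²/s

S = 2πrh + 2πr² (lateral + bases)
dS/dt = (2πh + 4πr)·dr/dt = (2π·14 + 4π·5)·7
= 336π cm²/s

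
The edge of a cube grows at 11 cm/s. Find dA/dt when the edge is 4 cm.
528 cm²/s

A = 6s²
dA/dt = 12s · ds/dt = 12·4·11 = 528 cm²/s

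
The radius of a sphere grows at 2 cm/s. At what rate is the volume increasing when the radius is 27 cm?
5832π cm³/s

V = (4/3)πr³
dV/dt = dV/dr · dr/dt = 4πr² · 2
At r = 27: dV/dt = 5832π cm³/s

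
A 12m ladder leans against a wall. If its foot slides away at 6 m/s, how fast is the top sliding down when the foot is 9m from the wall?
18√7/7 ≈ 6.803 m/s

x² + y² = 12²
2x·dx/dt + 2y·dy/dt = 0
dy/dt = -x/y · dx/dt = -9/(3√7) · 6 = -18√7/7 m/s
The top is descending at 18√7/7 ≈ 6.803 m/s.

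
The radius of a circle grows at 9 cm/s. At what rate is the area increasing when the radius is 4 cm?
72π cm²/s

A = πr²
dA/dt = 2πr · dr/dt = 2π(4)(9) = 72π cm²/s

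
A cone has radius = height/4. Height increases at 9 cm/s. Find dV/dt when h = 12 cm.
81π cm³/s

V = (1/3)π(h/4)²h = πh³/48
dV/dt = πh²/16 · 9
At h = 12: dV/dt = 81π cm³/s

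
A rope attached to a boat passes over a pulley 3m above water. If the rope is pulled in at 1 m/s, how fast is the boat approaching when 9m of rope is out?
3√2/4 ≈ 1.061 m/s

rope² = x² + 3²
x = √(9² - 3²) = 6√2
dx/dt = (rope/x) · d(rope)/dt = (9/(6√2)) · (-1) = -3√2/4 m/s
The boat approaches at 3√2/4 ≈ 1.061 m/s.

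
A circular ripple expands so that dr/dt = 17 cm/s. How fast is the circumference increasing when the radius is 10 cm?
34π cm/s

C = 2πr
dC/dt = 2π · dr/dt = 2π · 17 = 34π cm/s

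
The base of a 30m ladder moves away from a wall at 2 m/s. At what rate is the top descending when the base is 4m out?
4√221/221 ≈ 0.2691 m/s

x² + y² = 30²
2x·dx/dt + 2y·dy/dt = 0
dy/dt = -x/y · dx/dt = -4/(2√221) · 2 = -4√221/221 m/s
The top is descending at 4√221/221 ≈ 0.2691 m/s.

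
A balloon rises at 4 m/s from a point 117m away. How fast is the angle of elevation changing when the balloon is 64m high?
0.026314 rad/s

tan(θ) = y/117
sec²(θ) · dθ/dt = (1/117) · dy/dt
dθ/dt = cos²(θ)/117 · 4 = 117/(117² + 64²) · 4
dθ/dt = 0.026314 rad/s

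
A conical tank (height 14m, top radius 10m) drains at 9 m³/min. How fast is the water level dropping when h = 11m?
441/(3025π) ≈ 0.0464 m/min

r/h = 10/14, so r = (5/7)h
V = (1/3)πr²h = (1/3)π((5/7)h)²h = (25/147)πh³
dV/dh = (25/49)πh²
dh/dt = (dV/dt)/(dV/dh) = -9/((25/49)π·11²) = -441/(3025π) m/min
The level is dropping at 441/(3025π) ≈ 0.0464 m/min.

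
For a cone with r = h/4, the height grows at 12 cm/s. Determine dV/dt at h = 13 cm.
507π/4 cm³/s

V = (1/3)π(h/4)²h = πh³/48
dV/dt = πh²/16 · 12
At h = 13: dV/dt = 507π/4 cm³/s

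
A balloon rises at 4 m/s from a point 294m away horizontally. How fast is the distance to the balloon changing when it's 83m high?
332√3733/18665 ≈ 1.087 m/s

z² = 294² + y²
z = √(294² + 83²) = 5√3733
dz/dt = y/z · dy/dt = 83/(5√3733) · 4 = 332√3733/18665 ≈ 1.087 m/s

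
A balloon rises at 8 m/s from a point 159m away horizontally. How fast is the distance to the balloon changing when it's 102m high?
272√3965/3965 ≈ 4.32 m/s

z² = 159² + y²
z = √(159² + 102²) = 3√3965
dz/dt = y/z · dy/dt = 102/(3√3965) · 8 = 272√3965/3965 ≈ 4.32 m/s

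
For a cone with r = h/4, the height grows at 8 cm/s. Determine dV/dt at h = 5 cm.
25π/2 cm³/s

V = (1/3)π(h/4)²h = πh³/48
dV/dt = πh²/16 · 8
At h = 5: dV/dt = 25π/2 cm³/s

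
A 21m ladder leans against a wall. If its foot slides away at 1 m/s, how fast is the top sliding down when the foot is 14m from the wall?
2√5/5 ≈ 0.8944 m/s

x² + y² = 21²
2x·dx/dt + 2y·dy/dt = 0
dy/dt = -x/y · dx/dt = -14/(7√5) · 1 = -2√5/5 m/s
The top is descending at 2√5/5 ≈ 0.8944 m/s.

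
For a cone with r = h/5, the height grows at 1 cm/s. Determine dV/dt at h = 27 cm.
729π/25 cm³/s

V = (1/3)π(h/5)²h = πh³/75
dV/dt = πh²/25 · 1
At h = 27: dV/dt = 729π/25 cm³/s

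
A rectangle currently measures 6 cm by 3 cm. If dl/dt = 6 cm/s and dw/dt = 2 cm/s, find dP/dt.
16 cm/s

P = 2(l + w)
dP/dt = 2(dl/dt + dw/dt) = 2(6 + 2) = 16 cm/s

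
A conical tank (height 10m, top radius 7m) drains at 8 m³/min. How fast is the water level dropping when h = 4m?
50/(49π) ≈ 0.3248 m/min

r/h = 7/10, so r = (7/10)h
V = (1/3)πr²h = (1/3)π((7/10)h)²h = (49/300)πh³
dV/dh = (49/100)πh²
dh/dt = (dV/dt)/(dV/dh) = -8/((49/100)π·4²) = -50/(49π) m/min
The level is dropping at 50/(49π) ≈ 0.3248 m/min.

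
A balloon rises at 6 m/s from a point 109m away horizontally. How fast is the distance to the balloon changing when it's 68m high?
408√16505/16505 ≈ 3.176 m/s

z² = 109² + y²
z = √(109² + 68²) = √16505
dz/dt = y/z · dy/dt = 68/√16505 · 6 = 408√16505/16505 ≈ 3.176 m/s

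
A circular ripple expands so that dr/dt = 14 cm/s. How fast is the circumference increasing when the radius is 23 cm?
28π cm/s

C = 2πr
dC/dt = 2π · dr/dt = 2π · 14 = 28π cm/s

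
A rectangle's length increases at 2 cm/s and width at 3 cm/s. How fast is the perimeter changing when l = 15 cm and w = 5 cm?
10 cm/s

P = 2(l + w)
dP/dt = 2(dl/dt + dw/dt) = 2(2 + 3) = 10 cm/s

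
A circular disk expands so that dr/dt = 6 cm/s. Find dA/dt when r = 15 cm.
180π cm²/s

A = πr²
dA/dt = 2πr · dr/dt = 2π(15)(6) = 180π cm²/s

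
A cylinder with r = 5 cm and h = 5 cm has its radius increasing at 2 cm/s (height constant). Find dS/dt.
60π cm²/s

S = 2πrh + 2πr² (lateral + bases)
dS/dt = (2πh + 4πr)·dr/dt = (2π·5 + 4π·5)·2
= 60π cm²/s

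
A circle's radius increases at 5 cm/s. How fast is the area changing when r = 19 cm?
190π cm²/s

A = πr²
dA/dt = 2πr · dr/dt = 2π(19)(5) = 190π cm²/s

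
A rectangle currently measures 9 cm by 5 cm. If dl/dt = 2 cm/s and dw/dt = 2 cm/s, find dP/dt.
8 cm/s

P = 2(l + w)
dP/dt = 2(dl/dt + dw/dt) = 2(2 + 2) = 8 cm/s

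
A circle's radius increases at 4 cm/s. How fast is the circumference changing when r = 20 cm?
8π cm/s

C = 2πr
dC/dt = 2π · dr/dt = 2π · 4 = 8π cm/s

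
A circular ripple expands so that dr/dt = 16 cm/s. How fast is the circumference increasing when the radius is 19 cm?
32π cm/s

C = 2πr
dC/dt = 2π · dr/dt = 2π · 16 = 32π cm/s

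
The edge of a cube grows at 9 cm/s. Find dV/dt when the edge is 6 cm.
972 cm³/s

V = s³
dV/dt = 3s² · ds/dt = 3·6²·9 = 972 cm³/s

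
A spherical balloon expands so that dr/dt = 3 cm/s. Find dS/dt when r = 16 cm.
384π cm²/s

S = 4πr²
dS/dt = dS/dr · dr/dt = 8πr · 3
At r = 16: dS/dt = 384π cm²/s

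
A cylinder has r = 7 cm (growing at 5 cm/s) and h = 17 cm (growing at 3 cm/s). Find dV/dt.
1337π cm³/s

V = πr²h
dV/dt = 2πrh·dr/dt + πr²·dh/dt
= 2π(7)(17)(5) + π(7)²(3)
= 1337π cm³/s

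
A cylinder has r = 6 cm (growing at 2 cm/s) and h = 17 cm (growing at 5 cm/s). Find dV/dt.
588π cm³/s

V = πr²h
dV/dt = 2πrh·dr/dt + πr²·dh/dt
= 2π(6)(17)(2) + π(6)²(5)
= 588π cm³/s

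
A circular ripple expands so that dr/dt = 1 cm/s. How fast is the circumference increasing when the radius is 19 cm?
2π cm/s

C = 2πr
dC/dt = 2π · dr/dt = 2π · 1 = 2π cm/s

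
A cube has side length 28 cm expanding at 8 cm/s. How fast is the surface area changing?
2688 cm²/s

A = 6s²
dA/dt = 12s · ds/dt = 12·28·8 = 2688 cm²/s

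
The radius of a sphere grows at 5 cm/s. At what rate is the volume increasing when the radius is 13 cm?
3380π cm³/s

V = (4/3)πr³
dV/dt = dV/dr · dr/dt = 4πr² · 5
At r = 13: dV/dt = 3380π cm³/s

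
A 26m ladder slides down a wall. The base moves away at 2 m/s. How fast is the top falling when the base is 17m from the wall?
34√43/129 ≈ 1.728 m/s

x² + y² = 26²
2x·dx/dt + 2y·dy/dt = 0
dy/dt = -x/y · dx/dt = -17/(3√43) · 2 = -34√43/129 m/s
The top is descending at 34√43/129 ≈ 1.728 m/s.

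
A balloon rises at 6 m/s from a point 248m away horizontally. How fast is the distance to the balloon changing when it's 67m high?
402√65993/65993 ≈ 1.565 m/s

z² = 248² + y²
z = √(248² + 67²) = √65993
dz/dt = y/z · dy/dt = 67/√65993 · 6 = 402√65993/65993 ≈ 1.565 m/s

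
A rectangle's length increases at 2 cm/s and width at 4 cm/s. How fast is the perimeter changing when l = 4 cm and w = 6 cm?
12 cm/s

P = 2(l + w)
dP/dt = 2(dl/dt + dw/dt) = 2(2 + 4) = 12 cm/s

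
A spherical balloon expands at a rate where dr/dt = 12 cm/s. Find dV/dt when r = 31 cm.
46128π cm³/s

V = (4/3)πr³
dV/dt = dV/dr · dr/dt = 4πr² · 12
At r = 31: dV/dt = 46128π cm³/s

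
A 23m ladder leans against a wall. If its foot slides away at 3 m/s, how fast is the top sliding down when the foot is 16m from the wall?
16√273/91 ≈ 2.905 m/s

x² + y² = 23²
2x·dx/dt + 2y·dy/dt = 0
dy/dt = -x/y · dx/dt = -16/√273 · 3 = -16√273/91 m/s
The top is descending at 16√273/91 ≈ 2.905 m/s.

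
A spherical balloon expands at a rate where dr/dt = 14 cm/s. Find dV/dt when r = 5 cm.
1400π cm³/s

V = (4/3)πr³
dV/dt = dV/dr · dr/dt = 4πr² · 14
At r = 5: dV/dt = 1400π cm³/s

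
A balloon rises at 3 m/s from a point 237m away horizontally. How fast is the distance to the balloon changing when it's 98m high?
294√65773/65773 ≈ 1.146 m/s

z² = 237² + y²
z = √(237² + 98²) = √65773
dz/dt = y/z · dy/dt = 98/√65773 · 3 = 294√65773/65773 ≈ 1.146 m/s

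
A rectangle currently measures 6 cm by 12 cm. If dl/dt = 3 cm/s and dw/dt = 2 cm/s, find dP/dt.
10 cm/s

P = 2(l + w)
dP/dt = 2(dl/dt + dw/dt) = 2(3 + 2) = 10 cm/s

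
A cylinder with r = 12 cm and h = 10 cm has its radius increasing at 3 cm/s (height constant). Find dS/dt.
204π cm²/s

S = 2πrh + 2πr² (lateral + bases)
dS/dt = (2πh + 4πr)·dr/dt = (2π·10 + 4π·12)·3
= 204π cm²/s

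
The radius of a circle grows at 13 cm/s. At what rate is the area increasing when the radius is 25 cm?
650π cm²/s

A = πr²
dA/dt = 2πr · dr/dt = 2π(25)(13) = 650π cm²/s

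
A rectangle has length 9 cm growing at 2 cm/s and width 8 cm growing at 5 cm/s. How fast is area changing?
61 cm²/s

A = lw
dA/dt = w·dl/dt + l·dw/dt = 8·2 + 9·5 = 61 cm²/s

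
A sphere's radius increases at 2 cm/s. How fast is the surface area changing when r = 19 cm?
304π cm²/s

S = 4πr²
dS/dt = dS/dr · dr/dt = 8πr · 2
At r = 19: dS/dt = 304π cm²/s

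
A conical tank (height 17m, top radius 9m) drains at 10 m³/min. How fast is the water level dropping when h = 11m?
2890/(9801π) ≈ 0.09386 m/min

r/h = 9/17, so r = (9/17)h
V = (1/3)πr²h = (1/3)π((9/17)h)²h = (27/289)πh³
dV/dh = (81/289)πh²
dh/dt = (dV/dt)/(dV/dh) = -10/((81/289)π·11²) = -2890/(9801π) m/min
The level is dropping at 2890/(9801π) ≈ 0.09386 m/min.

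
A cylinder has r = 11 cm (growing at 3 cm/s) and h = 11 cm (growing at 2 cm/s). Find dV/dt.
968π cm³/s

V = πr²h
dV/dt = 2πrh·dr/dt + πr²·dh/dt
= 2π(11)(11)(3) + π(11)²(2)
= 968π cm³/s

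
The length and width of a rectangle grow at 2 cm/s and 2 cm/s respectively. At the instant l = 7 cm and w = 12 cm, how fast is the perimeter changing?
8 cm/s

P = 2(l + w)
dP/dt = 2(dl/dt + dw/dt) = 2(2 + 2) = 8 cm/s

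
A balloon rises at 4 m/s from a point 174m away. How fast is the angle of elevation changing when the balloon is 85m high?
0.01856 rad/s

tan(θ) = y/174
sec²(θ) · dθ/dt = (1/174) · dy/dt
dθ/dt = cos²(θ)/174 · 4 = 174/(174² + 85²) · 4
dθ/dt = 0.01856 rad/s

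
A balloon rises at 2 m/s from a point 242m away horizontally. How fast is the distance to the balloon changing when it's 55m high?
10√509/509 ≈ 0.4432 m/s

z² = 242² + y²
z = √(242² + 55²) = 11√509
dz/dt = y/z · dy/dt = 55/(11√509) · 2 = 10√509/509 ≈ 0.4432 m/s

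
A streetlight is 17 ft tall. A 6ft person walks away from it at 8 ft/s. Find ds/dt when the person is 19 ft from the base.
48/11 ft/s

By similar triangles: 17/(x+s) = 6/s
Solving: s = 6x/11
ds/dt = 6/11 · dx/dt = 6/11 · 8 = 48/11 ft/s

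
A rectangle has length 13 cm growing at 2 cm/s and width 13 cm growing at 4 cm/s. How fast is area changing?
78 cm²/s

A = lw
dA/dt = w·dl/dt + l·dw/dt = 13·2 + 13·4 = 78 cm²/s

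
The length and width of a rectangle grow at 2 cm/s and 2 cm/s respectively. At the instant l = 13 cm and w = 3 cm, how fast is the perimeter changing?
8 cm/s

P = 2(l + w)
dP/dt = 2(dl/dt + dw/dt) = 2(2 + 2) = 8 cm/s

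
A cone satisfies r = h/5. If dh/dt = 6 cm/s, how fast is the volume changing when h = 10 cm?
24π cm³/s

V = (1/3)π(h/5)²h = πh³/75
dV/dt = πh²/25 · 6
At h = 10: dV/dt = 24π cm³/s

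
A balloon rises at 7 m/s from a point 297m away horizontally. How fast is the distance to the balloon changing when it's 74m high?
518√93685/93685 ≈ 1.692 m/s

z² = 297² + y²
z = √(297² + 74²) = √93685
dz/dt = y/z · dy/dt = 74/√93685 · 7 = 518√93685/93685 ≈ 1.692 m/s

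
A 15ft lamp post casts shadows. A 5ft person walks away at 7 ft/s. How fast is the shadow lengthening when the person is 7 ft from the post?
7/2 ft/s

By similar triangles: 15/(x+s) = 5/s
Solving: s = 5x/10
ds/dt = 5/10 · dx/dt = 1/2 · 7 = 7/2 ft/s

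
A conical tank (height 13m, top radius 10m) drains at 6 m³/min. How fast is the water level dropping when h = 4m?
507/(800π) ≈ 0.2017 m/min

r/h = 10/13, so r = (10/13)h
V = (1/3)πr²h = (1/3)π((10/13)h)²h = (100/507)πh³
dV/dh = (100/169)πh²
dh/dt = (dV/dt)/(dV/dh) = -6/((100/169)π·4²) = -507/(800π) m/min
The level is dropping at 507/(800π) ≈ 0.2017 m/min.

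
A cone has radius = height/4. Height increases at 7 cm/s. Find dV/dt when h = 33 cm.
7623π/16 cm³/s

V = (1/3)π(h/4)²h = πh³/48
dV/dt = πh²/16 · 7
At h = 33: dV/dt = 7623π/16 cm³/s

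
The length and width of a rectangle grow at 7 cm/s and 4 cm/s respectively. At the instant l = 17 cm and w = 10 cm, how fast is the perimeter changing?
22 cm/s

P = 2(l + w)
dP/dt = 2(dl/dt + dw/dt) = 2(7 + 4) = 22 cm/s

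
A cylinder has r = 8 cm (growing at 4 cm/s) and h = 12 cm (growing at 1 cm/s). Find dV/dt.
832π cm³/s

V = πr²h
dV/dt = 2πrh·dr/dt + πr²·dh/dt
= 2π(8)(12)(4) + π(8)²(1)
= 832π cm³/s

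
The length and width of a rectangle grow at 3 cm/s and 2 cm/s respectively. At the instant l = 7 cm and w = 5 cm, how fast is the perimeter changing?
10 cm/s

P = 2(l + w)
dP/dt = 2(dl/dt + dw/dt) = 2(3 + 2) = 10 cm/s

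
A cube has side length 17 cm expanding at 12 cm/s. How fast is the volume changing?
10404 cm³/s

V = s³
dV/dt = 3s² · ds/dt = 3·17²·12 = 10404 cm³/s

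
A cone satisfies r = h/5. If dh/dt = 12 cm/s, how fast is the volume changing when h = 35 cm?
588π cm³/s

V = (1/3)π(h/5)²h = πh³/75
dV/dt = πh²/25 · 12
At h = 35: dV/dt = 588π cm³/s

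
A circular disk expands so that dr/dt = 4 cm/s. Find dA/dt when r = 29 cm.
232π cm²/s

A = πr²
dA/dt = 2πr · dr/dt = 2π(29)(4) = 232π cm²/s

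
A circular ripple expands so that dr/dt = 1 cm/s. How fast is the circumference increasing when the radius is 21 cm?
2π cm/s

C = 2πr
dC/dt = 2π · dr/dt = 2π · 1 = 2π cm/s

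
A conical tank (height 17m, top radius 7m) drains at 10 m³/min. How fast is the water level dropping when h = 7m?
2890/(2401π) ≈ 0.3831 m/min

r/h = 7/17, so r = (7/17)h
V = (1/3)πr²h = (1/3)π((7/17)h)²h = (49/867)πh³
dV/dh = (49/289)πh²
dh/dt = (dV/dt)/(dV/dh) = -10/((49/289)π·7²) = -2890/(2401π) m/min
The level is dropping at 2890/(2401π) ≈ 0.3831 m/min.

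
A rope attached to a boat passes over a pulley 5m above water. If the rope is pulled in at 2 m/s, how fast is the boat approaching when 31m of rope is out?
31√26/78 ≈ 2.027 m/s

rope² = x² + 5²
x = √(31² - 5²) = 6√26
dx/dt = (rope/x) · d(rope)/dt = (31/(6√26)) · (-2) = -31√26/78 m/s
The boat approaches at 31√26/78 ≈ 2.027 m/s.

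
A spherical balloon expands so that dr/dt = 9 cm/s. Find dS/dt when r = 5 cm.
360π cm²/s

S = 4πr²
dS/dt = dS/dr · dr/dt = 8πr · 9
At r = 5: dS/dt = 360π cm²/s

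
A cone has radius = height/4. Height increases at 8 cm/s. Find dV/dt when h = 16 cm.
128π cm³/s

V = (1/3)π(h/4)²h = πh³/48
dV/dt = πh²/16 · 8
At h = 16: dV/dt = 128π cm³/s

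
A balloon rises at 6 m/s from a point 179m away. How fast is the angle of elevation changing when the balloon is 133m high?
0.021597 rad/s

tan(θ) = y/179
sec²(θ) · dθ/dt = (1/179) · dy/dt
dθ/dt = cos²(θ)/179 · 6 = 179/(179² + 133²) · 6
dθ/dt = 0.021597 rad/s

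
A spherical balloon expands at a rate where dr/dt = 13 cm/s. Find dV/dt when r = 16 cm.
13312π cm³/s

V = (4/3)πr³
dV/dt = dV/dr · dr/dt = 4πr² · 13
At r = 16: dV/dt = 13312π cm³/s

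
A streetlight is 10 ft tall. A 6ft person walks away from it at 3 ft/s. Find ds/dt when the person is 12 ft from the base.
9/2 ft/s

By similar triangles: 10/(x+s) = 6/s
Solving: s = 6x/4
ds/dt = 6/4 · dx/dt = 3/2 · 3 = 9/2 ft/s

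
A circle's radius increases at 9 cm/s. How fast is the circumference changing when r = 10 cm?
18π cm/s

C = 2πr
dC/dt = 2π · dr/dt = 2π · 9 = 18π cm/s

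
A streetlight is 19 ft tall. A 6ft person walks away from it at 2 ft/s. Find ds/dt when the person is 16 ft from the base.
12/13 ft/s

By similar triangles: 19/(x+s) = 6/s
Solving: s = 6x/13
ds/dt = 6/13 · dx/dt = 6/13 · 2 = 12/13 ft/s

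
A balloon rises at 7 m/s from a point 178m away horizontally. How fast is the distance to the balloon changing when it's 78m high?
273√9442/9442 ≈ 2.81 m/s

z² = 178² + y²
z = √(178² + 78²) = 2√9442
dz/dt = y/z · dy/dt = 78/(2√9442) · 7 = 273√9442/9442 ≈ 2.81 m/s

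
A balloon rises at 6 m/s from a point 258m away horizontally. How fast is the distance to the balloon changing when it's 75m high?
150√8021/8021 ≈ 1.675 m/s

z² = 258² + y²
z = √(258² + 75²) = 3√8021
dz/dt = y/z · dy/dt = 75/(3√8021) · 6 = 150√8021/8021 ≈ 1.675 m/s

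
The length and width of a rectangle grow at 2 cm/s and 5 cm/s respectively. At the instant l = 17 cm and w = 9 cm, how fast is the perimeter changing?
14 cm/s

P = 2(l + w)
dP/dt = 2(dl/dt + dw/dt) = 2(2 + 5) = 14 cm/s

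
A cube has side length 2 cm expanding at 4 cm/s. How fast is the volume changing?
48 cm³/s

V = s³
dV/dt = 3s² · ds/dt = 3·2²·4 = 48 cm³/s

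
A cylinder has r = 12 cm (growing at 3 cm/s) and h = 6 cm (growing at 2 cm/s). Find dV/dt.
720π cm³/s

V = πr²h
dV/dt = 2πrh·dr/dt + πr²·dh/dt
= 2π(12)(6)(3) + π(12)²(2)
= 720π cm³/s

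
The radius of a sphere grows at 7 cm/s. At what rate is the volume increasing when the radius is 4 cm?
448π cm³/s

V = (4/3)πr³
dV/dt = dV/dr · dr/dt = 4πr² · 7
At r = 4: dV/dt = 448π cm³/s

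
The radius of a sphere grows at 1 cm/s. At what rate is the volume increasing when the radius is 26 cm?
2704π cm³/s

V = (4/3)πr³
dV/dt = dV/dr · dr/dt = 4πr² · 1
At r = 26: dV/dt = 2704π cm³/s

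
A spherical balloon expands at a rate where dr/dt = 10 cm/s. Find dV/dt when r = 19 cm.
14440π cm³/s

V = (4/3)πr³
dV/dt = dV/dr · dr/dt = 4πr² · 10
At r = 19: dV/dt = 14440π cm³/s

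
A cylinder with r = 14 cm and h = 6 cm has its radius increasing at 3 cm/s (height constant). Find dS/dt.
204π cm²/s

S = 2πrh + 2πr² (lateral + bases)
dS/dt = (2πh + 4πr)·dr/dt = (2π·6 + 4π·14)·3
= 204π cm²/s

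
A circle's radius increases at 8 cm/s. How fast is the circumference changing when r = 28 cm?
16π cm/s

C = 2πr
dC/dt = 2π · dr/dt = 2π · 8 = 16π cm/s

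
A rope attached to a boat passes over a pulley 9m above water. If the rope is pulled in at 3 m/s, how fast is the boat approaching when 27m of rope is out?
9√2/4 ≈ 3.182 m/s

rope² = x² + 9²
x = √(27² - 9²) = 18√2
dx/dt = (rope/x) · d(rope)/dt = (27/(18√2)) · (-3) = -9√2/4 m/s
The boat approaches at 9√2/4 ≈ 3.182 m/s.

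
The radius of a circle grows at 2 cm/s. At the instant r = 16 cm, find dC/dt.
4π cm/s

C = 2πr
dC/dt = 2π · dr/dt = 2π · 2 = 4π cm/s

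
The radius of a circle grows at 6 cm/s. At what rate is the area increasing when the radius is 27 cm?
324π cm²/s

A = πr²
dA/dt = 2πr · dr/dt = 2π(27)(6) = 324π cm²/s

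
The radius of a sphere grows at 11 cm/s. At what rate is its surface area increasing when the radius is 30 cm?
2640π cm²/s

S = 4πr²
dS/dt = dS/dr · dr/dt = 8πr · 11
At r = 30: dS/dt = 2640π cm²/s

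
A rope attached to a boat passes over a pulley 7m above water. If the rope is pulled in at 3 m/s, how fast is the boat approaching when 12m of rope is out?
36√95/95 ≈ 3.694 m/s

rope² = x² + 7²
x = √(12² - 7²) = √95
dx/dt = (rope/x) · d(rope)/dt = (12/√95) · (-3) = -36√95/95 m/s
The boat approaches at 36√95/95 ≈ 3.694 m/s.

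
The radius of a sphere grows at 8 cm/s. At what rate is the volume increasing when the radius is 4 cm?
512π cm³/s

V = (4/3)πr³
dV/dt = dV/dr · dr/dt = 4πr² · 8
At r = 4: dV/dt = 512π cm³/s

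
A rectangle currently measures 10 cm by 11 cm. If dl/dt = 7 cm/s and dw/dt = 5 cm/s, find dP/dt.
24 cm/s

P = 2(l + w)
dP/dt = 2(dl/dt + dw/dt) = 2(7 + 5) = 24 cm/s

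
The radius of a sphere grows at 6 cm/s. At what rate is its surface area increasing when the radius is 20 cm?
960π cm²/s

S = 4πr²
dS/dt = dS/dr · dr/dt = 8πr · 6
At r = 20: dS/dt = 960π cm²/s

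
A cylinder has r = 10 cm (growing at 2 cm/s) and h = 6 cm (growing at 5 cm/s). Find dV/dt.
740π cm³/s

V = πr²h
dV/dt = 2πrh·dr/dt + πr²·dh/dt
= 2π(10)(6)(2) + π(10)²(5)
= 740π cm³/s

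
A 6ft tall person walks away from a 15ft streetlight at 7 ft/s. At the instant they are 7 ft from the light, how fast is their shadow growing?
14/3 ft/s

By similar triangles: 15/(x+s) = 6/s
Solving: s = 6x/9
ds/dt = 6/9 · dx/dt = 2/3 · 7 = 14/3 ft/s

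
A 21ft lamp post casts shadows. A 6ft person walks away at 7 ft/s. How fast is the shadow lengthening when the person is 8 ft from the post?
14/5 ft/s

By similar triangles: 21/(x+s) = 6/s
Solving: s = 6x/15
ds/dt = 6/15 · dx/dt = 2/5 · 7 = 14/5 ft/s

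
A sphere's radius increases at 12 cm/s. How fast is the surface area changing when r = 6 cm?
576π cm²/s

S = 4πr²
dS/dt = dS/dr · dr/dt = 8πr · 12
At r = 6: dS/dt = 576π cm²/s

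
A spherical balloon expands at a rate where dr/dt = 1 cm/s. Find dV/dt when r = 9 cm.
324π cm³/s

V = (4/3)πr³
dV/dt = dV/dr · dr/dt = 4πr² · 1
At r = 9: dV/dt = 324π cm³/s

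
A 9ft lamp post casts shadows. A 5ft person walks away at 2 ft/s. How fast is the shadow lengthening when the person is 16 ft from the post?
5/2 ft/s

By similar triangles: 9/(x+s) = 5/s
Solving: s = 5x/4
ds/dt = 5/4 · dx/dt = 5/4 · 2 = 5/2 ft/s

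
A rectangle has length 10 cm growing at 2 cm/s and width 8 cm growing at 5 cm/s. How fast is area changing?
66 cm²/s

A = lw
dA/dt = w·dl/dt + l·dw/dt = 8·2 + 10·5 = 66 cm²/s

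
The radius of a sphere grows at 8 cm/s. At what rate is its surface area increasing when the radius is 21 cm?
1344π cm²/s

S = 4πr²
dS/dt = dS/dr · dr/dt = 8πr · 8
At r = 21: dS/dt = 1344π cm²/s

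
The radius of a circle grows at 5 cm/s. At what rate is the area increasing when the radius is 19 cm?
190π cm²/s

A = πr²
dA/dt = 2πr · dr/dt = 2π(19)(5) = 190π cm²/s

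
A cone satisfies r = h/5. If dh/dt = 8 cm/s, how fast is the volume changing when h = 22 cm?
3872π/25 cm³/s

V = (1/3)π(h/5)²h = πh³/75
dV/dt = πh²/25 · 8
At h = 22: dV/dt = 3872π/25 cm³/s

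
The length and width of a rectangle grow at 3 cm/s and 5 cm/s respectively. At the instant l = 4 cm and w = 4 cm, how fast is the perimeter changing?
16 cm/s

P = 2(l + w)
dP/dt = 2(dl/dt + dw/dt) = 2(3 + 5) = 16 cm/s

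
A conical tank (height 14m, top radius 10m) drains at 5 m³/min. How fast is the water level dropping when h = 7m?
1/(5π) ≈ 0.06366 m/min

r/h = 10/14, so r = (5/7)h
V = (1/3)πr²h = (1/3)π((5/7)h)²h = (25/147)πh³
dV/dh = (25/49)πh²
dh/dt = (dV/dt)/(dV/dh) = -5/((25/49)π·7²) = -1/(5π) m/min
The level is dropping at 1/(5π) ≈ 0.06366 m/min.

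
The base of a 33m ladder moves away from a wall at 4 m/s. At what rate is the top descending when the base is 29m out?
29√62/31 ≈ 7.366 m/s

x² + y² = 33²
2x·dx/dt + 2y·dy/dt = 0
dy/dt = -x/y · dx/dt = -29/(2√62) · 4 = -29√62/31 m/s
The top is descending at 29√62/31 ≈ 7.366 m/s.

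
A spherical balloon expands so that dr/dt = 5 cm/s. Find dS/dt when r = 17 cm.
680π cm²/s

S = 4πr²
dS/dt = dS/dr · dr/dt = 8πr · 5
At r = 17: dS/dt = 680π cm²/s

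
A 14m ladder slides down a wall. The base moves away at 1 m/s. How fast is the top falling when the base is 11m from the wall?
11√3/15 ≈ 1.27 m/s

x² + y² = 14²
2x·dx/dt + 2y·dy/dt = 0
dy/dt = -x/y · dx/dt = -11/(5√3) · 1 = -11√3/15 m/s
The top is descending at 11√3/15 ≈ 1.27 m/s.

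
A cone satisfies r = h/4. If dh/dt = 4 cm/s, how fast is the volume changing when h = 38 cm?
361π cm³/s

V = (1/3)π(h/4)²h = πh³/48
dV/dt = πh²/16 · 4
At h = 38: dV/dt = 361π cm³/s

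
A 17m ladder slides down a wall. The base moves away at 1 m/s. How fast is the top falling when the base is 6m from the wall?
6√253/253 ≈ 0.3772 m/s

x² + y² = 17²
2x·dx/dt + 2y·dy/dt = 0
dy/dt = -x/y · dx/dt = -6/√253 · 1 = -6√253/253 m/s
The top is descending at 6√253/253 ≈ 0.3772 m/s.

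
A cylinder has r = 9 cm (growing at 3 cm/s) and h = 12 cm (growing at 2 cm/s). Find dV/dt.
810π cm³/s

V = πr²h
dV/dt = 2πrh·dr/dt + πr²·dh/dt
= 2π(9)(12)(3) + π(9)²(2)
= 810π cm³/s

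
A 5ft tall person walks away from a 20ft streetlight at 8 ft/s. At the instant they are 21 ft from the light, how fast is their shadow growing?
8/3 ft/s

By similar triangles: 20/(x+s) = 5/s
Solving: s = 5x/15
ds/dt = 5/15 · dx/dt = 1/3 · 8 = 8/3 ft/s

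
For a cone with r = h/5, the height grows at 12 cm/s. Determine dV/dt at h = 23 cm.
6348π/25 cm³/s

V = (1/3)π(h/5)²h = πh³/75
dV/dt = πh²/25 · 12
At h = 23: dV/dt = 6348π/25 cm³/s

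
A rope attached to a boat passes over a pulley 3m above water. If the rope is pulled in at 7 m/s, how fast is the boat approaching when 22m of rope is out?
154√19/95 ≈ 7.066 m/s

rope² = x² + 3²
x = √(22² - 3²) = 5√19
dx/dt = (rope/x) · d(rope)/dt = (22/(5√19)) · (-7) = -154√19/95 m/s
The boat approaches at 154√19/95 ≈ 7.066 m/s.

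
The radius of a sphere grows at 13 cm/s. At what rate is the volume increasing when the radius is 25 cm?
32500π cm³/s

V = (4/3)πr³
dV/dt = dV/dr · dr/dt = 4πr² · 13
At r = 25: dV/dt = 32500π cm³/s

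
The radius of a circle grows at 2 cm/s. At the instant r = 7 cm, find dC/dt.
4π cm/s

C = 2πr
dC/dt = 2π · dr/dt = 2π · 2 = 4π cm/s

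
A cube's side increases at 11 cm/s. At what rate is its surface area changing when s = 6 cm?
792 cm²/s

A = 6s²
dA/dt = 12s · ds/dt = 12·6·11 = 792 cm²/s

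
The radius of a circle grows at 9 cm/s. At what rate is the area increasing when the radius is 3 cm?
54π cm²/s

A = πr²
dA/dt = 2πr · dr/dt = 2π(3)(9) = 54π cm²/s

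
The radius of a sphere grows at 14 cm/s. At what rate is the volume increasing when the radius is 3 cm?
504π cm³/s

V = (4/3)πr³
dV/dt = dV/dr · dr/dt = 4πr² · 14
At r = 3: dV/dt = 504π cm³/s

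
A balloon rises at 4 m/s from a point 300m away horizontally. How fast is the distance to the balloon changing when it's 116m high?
58√6466/3233 ≈ 1.443 m/s

z² = 300² + y²
z = √(300² + 116²) = 4√6466
dz/dt = y/z · dy/dt = 116/(4√6466) · 4 = 58√6466/3233 ≈ 1.443 m/s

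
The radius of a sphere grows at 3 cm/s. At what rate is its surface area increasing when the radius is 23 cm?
552π cm²/s

S = 4πr²
dS/dt = dS/dr · dr/dt = 8πr · 3
At r = 23: dS/dt = 552π cm²/s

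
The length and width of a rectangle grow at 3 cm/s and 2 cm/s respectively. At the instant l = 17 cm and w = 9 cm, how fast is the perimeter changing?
10 cm/s

P = 2(l + w)
dP/dt = 2(dl/dt + dw/dt) = 2(3 + 2) = 10 cm/s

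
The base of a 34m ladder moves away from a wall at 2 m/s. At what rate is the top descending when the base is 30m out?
15/4 = 3.75 m/s

x² + y² = 34²
2x·dx/dt + 2y·dy/dt = 0
dy/dt = -x/y · dx/dt = -30/16 · 2 = -15/4 m/s
The top is descending at 15/4 = 3.75 m/s.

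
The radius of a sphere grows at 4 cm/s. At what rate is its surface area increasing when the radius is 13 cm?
416π cm²/s

S = 4πr²
dS/dt = dS/dr · dr/dt = 8πr · 4
At r = 13: dS/dt = 416π cm²/s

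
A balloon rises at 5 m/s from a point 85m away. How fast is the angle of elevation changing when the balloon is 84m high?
0.02976 rad/s

tan(θ) = y/85
sec²(θ) · dθ/dt = (1/85) · dy/dt
dθ/dt = cos²(θ)/85 · 5 = 85/(85² + 84²) · 5
dθ/dt = 0.02976 rad/s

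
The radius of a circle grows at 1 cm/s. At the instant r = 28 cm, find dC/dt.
2π cm/s

C = 2πr
dC/dt = 2π · dr/dt = 2π · 1 = 2π cm/s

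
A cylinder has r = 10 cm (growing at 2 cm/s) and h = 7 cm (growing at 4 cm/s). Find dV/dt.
680π cm³/s

V = πr²h
dV/dt = 2πrh·dr/dt + πr²·dh/dt
= 2π(10)(7)(2) + π(10)²(4)
= 680π cm³/s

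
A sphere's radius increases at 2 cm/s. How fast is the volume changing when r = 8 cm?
512π cm³/s

V = (4/3)πr³
dV/dt = dV/dr · dr/dt = 4πr² · 2
At r = 8: dV/dt = 512π cm³/s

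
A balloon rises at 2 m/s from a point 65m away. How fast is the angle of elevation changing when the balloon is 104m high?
0.008643 rad/s

tan(θ) = y/65
sec²(θ) · dθ/dt = (1/65) · dy/dt
dθ/dt = cos²(θ)/65 · 2 = 65/(65² + 104²) · 2
dθ/dt = 0.008643 rad/s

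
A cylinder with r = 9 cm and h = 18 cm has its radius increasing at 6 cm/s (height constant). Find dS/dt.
432π cm²/s

S = 2πrh + 2πr² (lateral + bases)
dS/dt = (2πh + 4πr)·dr/dt = (2π·18 + 4π·9)·6
= 432π cm²/s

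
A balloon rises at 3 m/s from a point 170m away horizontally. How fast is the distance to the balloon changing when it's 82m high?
123√8906/8906 ≈ 1.303 m/s

z² = 170² + y²
z = √(170² + 82²) = 2√8906
dz/dt = y/z · dy/dt = 82/(2√8906) · 3 = 123√8906/8906 ≈ 1.303 m/s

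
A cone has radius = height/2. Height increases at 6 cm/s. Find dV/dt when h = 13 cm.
507π/2 cm³/s

V = (1/3)π(h/2)²h = πh³/12
dV/dt = πh²/4 · 6
At h = 13: dV/dt = 507π/2 cm³/s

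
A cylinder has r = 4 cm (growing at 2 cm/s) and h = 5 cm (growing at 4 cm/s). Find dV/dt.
144π cm³/s

V = πr²h
dV/dt = 2πrh·dr/dt + πr²·dh/dt
= 2π(4)(5)(2) + π(4)²(4)
= 144π cm³/s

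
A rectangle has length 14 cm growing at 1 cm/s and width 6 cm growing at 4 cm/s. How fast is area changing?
62 cm²/s

A = lw
dA/dt = w·dl/dt + l·dw/dt = 6·1 + 14·4 = 62 cm²/s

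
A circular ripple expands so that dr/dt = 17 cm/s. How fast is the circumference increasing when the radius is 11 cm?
34π cm/s

C = 2πr
dC/dt = 2π · dr/dt = 2π · 17 = 34π cm/s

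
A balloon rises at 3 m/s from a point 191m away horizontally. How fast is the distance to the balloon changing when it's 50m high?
150√38981/38981 ≈ 0.7597 m/s

z² = 191² + y²
z = √(191² + 50²) = √38981
dz/dt = y/z · dy/dt = 50/√38981 · 3 = 150√38981/38981 ≈ 0.7597 m/s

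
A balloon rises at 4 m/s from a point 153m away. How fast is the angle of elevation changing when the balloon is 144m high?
0.013863 rad/s

tan(θ) = y/153
sec²(θ) · dθ/dt = (1/153) · dy/dt
dθ/dt = cos²(θ)/153 · 4 = 153/(153² + 144²) · 4
dθ/dt = 0.013863 rad/s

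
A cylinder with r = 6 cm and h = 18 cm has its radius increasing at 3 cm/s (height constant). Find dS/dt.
180π cm²/s

S = 2πrh + 2πr² (lateral + bases)
dS/dt = (2πh + 4πr)·dr/dt = (2π·18 + 4π·6)·3
= 180π cm²/s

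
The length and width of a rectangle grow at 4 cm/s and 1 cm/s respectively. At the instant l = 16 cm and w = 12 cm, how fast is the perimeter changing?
10 cm/s

P = 2(l + w)
dP/dt = 2(dl/dt + dw/dt) = 2(4 + 1) = 10 cm/s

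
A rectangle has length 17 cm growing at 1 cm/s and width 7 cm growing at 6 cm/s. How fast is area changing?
109 cm²/s

A = lw
dA/dt = w·dl/dt + l·dw/dt = 7·1 + 17·6 = 109 cm²/s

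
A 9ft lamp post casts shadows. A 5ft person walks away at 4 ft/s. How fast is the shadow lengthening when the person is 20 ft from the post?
5 ft/s

By similar triangles: 9/(x+s) = 5/s
Solving: s = 5x/4
ds/dt = 5/4 · dx/dt = 5/4 · 4 = 5 ft/s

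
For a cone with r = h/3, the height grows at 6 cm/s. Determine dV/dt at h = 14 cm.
392π/3 cm³/s

V = (1/3)π(h/3)²h = πh³/27
dV/dt = πh²/9 · 6
At h = 14: dV/dt = 392π/3 cm³/s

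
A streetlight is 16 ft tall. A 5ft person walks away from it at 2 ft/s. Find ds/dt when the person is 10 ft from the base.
10/11 ft/s

By similar triangles: 16/(x+s) = 5/s
Solving: s = 5x/11
ds/dt = 5/11 · dx/dt = 5/11 · 2 = 10/11 ft/s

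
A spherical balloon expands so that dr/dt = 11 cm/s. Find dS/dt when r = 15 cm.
1320π cm²/s

S = 4πr²
dS/dt = dS/dr · dr/dt = 8πr · 11
At r = 15: dS/dt = 1320π cm²/s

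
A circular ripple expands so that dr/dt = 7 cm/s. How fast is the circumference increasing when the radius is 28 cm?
14π cm/s

C = 2πr
dC/dt = 2π · dr/dt = 2π · 7 = 14π cm/s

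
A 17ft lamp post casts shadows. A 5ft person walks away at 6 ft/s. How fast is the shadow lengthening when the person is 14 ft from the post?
5/2 ft/s

By similar triangles: 17/(x+s) = 5/s
Solving: s = 5x/12
ds/dt = 5/12 · dx/dt = 5/12 · 6 = 5/2 ft/s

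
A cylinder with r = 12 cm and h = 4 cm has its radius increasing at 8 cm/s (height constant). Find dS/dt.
448π cm²/s

S = 2πrh + 2πr² (lateral + bases)
dS/dt = (2πh + 4πr)·dr/dt = (2π·4 + 4π·12)·8
= 448π cm²/s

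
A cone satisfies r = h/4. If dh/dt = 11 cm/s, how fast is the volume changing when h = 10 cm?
275π/4 cm³/s

V = (1/3)π(h/4)²h = πh³/48
dV/dt = πh²/16 · 11
At h = 10: dV/dt = 275π/4 cm³/s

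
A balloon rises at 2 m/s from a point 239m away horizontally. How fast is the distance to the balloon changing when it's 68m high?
136√61745/61745 ≈ 0.5473 m/s

z² = 239² + y²
z = √(239² + 68²) = √61745
dz/dt = y/z · dy/dt = 68/√61745 · 2 = 136√61745/61745 ≈ 0.5473 m/s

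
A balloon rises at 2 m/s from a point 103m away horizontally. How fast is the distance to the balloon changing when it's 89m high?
89√18530/9265 ≈ 1.308 m/s

z² = 103² + y²
z = √(103² + 89²) = √18530
dz/dt = y/z · dy/dt = 89/√18530 · 2 = 89√18530/9265 ≈ 1.308 m/s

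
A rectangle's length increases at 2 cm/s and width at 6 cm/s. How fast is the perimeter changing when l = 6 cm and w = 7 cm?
16 cm/s

P = 2(l + w)
dP/dt = 2(dl/dt + dw/dt) = 2(2 + 6) = 16 cm/s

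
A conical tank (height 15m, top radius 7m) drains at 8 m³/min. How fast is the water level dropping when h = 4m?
225/(98π) ≈ 0.7308 m/min

r/h = 7/15, so r = (7/15)h
V = (1/3)πr²h = (1/3)π((7/15)h)²h = (49/675)πh³
dV/dh = (49/225)πh²
dh/dt = (dV/dt)/(dV/dh) = -8/((49/225)π·4²) = -225/(98π) m/min
The level is dropping at 225/(98π) ≈ 0.7308 m/min.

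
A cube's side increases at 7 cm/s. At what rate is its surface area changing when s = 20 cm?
1680 cm²/s

A = 6s²
dA/dt = 12s · ds/dt = 12·20·7 = 1680 cm²/s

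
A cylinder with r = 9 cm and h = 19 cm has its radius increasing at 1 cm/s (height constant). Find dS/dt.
74π cm²/s

S = 2πrh + 2πr² (lateral + bases)
dS/dt = (2πh + 4πr)·dr/dt = (2π·19 + 4π·9)·1
= 74π cm²/s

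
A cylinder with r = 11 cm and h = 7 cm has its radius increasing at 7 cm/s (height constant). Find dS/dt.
406π cm²/s

S = 2πrh + 2πr² (lateral + bases)
dS/dt = (2πh + 4πr)·dr/dt = (2π·7 + 4π·11)·7
= 406π cm²/s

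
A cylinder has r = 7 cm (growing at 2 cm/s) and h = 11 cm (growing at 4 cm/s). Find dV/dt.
504π cm³/s

V = πr²h
dV/dt = 2πrh·dr/dt + πr²·dh/dt
= 2π(7)(11)(2) + π(7)²(4)
= 504π cm³/s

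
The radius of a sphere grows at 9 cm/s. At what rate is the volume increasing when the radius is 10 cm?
3600π cm³/s

V = (4/3)πr³
dV/dt = dV/dr · dr/dt = 4πr² · 9
At r = 10: dV/dt = 3600π cm³/s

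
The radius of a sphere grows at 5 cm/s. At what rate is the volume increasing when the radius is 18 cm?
6480π cm³/s

V = (4/3)πr³
dV/dt = dV/dr · dr/dt = 4πr² · 5
At r = 18: dV/dt = 6480π cm³/s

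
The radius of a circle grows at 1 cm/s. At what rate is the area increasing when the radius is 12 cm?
24π cm²/s

A = πr²
dA/dt = 2πr · dr/dt = 2π(12)(1) = 24π cm²/s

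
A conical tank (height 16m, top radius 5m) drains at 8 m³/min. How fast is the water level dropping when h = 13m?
2048/(4225π) ≈ 0.1543 m/min

r/h = 5/16, so r = (5/16)h
V = (1/3)πr²h = (1/3)π((5/16)h)²h = (25/768)πh³
dV/dh = (25/256)πh²
dh/dt = (dV/dt)/(dV/dh) = -8/((25/256)π·13²) = -2048/(4225π) m/min
The level is dropping at 2048/(4225π) ≈ 0.1543 m/min.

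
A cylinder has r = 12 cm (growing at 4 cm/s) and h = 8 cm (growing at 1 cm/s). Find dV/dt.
912π cm³/s

V = πr²h
dV/dt = 2πrh·dr/dt + πr²·dh/dt
= 2π(12)(8)(4) + π(12)²(1)
= 912π cm³/s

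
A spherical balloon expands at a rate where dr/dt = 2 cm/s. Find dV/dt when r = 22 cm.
3872π cm³/s

V = (4/3)πr³
dV/dt = dV/dr · dr/dt = 4πr² · 2
At r = 22: dV/dt = 3872π cm³/s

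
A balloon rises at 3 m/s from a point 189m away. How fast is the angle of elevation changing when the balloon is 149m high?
0.009789 rad/s

tan(θ) = y/189
sec²(θ) · dθ/dt = (1/189) · dy/dt
dθ/dt = cos²(θ)/189 · 3 = 189/(189² + 149²) · 3
dθ/dt = 0.009789 rad/s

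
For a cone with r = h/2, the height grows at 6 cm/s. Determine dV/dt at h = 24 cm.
864π cm³/s

V = (1/3)π(h/2)²h = πh³/12
dV/dt = πh²/4 · 6
At h = 24: dV/dt = 864π cm³/s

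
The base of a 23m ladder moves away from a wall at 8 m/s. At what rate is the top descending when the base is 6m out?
48√493/493 ≈ 2.162 m/s

x² + y² = 23²
2x·dx/dt + 2y·dy/dt = 0
dy/dt = -x/y · dx/dt = -6/√493 · 8 = -48√493/493 m/s
The top is descending at 48√493/493 ≈ 2.162 m/s.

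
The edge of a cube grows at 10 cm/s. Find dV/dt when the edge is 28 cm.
23520 cm³/s

V = s³
dV/dt = 3s² · ds/dt = 3·28²·10 = 23520 cm³/s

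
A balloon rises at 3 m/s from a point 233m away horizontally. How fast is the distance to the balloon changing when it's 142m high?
426√74453/74453 ≈ 1.561 m/s

z² = 233² + y²
z = √(233² + 142²) = √74453
dz/dt = y/z · dy/dt = 142/√74453 · 3 = 426√74453/74453 ≈ 1.561 m/s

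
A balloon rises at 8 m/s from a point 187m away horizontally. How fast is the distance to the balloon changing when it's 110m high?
80√389/389 ≈ 4.056 m/s

z² = 187² + y²
z = √(187² + 110²) = 11√389
dz/dt = y/z · dy/dt = 110/(11√389) · 8 = 80√389/389 ≈ 4.056 m/s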